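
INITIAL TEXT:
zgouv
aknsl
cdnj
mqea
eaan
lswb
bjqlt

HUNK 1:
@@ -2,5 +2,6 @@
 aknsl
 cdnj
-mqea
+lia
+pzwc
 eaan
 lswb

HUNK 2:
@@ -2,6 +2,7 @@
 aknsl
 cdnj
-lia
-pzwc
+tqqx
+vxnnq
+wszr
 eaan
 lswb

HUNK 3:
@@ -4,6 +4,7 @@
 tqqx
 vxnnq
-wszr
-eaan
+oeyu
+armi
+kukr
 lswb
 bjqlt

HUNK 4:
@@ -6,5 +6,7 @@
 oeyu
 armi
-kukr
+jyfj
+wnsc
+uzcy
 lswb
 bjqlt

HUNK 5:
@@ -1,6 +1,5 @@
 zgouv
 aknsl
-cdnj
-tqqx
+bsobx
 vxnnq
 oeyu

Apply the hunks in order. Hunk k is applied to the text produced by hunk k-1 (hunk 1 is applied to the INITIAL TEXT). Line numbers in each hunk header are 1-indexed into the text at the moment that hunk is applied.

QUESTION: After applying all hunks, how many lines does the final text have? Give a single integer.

Answer: 11

Derivation:
Hunk 1: at line 2 remove [mqea] add [lia,pzwc] -> 8 lines: zgouv aknsl cdnj lia pzwc eaan lswb bjqlt
Hunk 2: at line 2 remove [lia,pzwc] add [tqqx,vxnnq,wszr] -> 9 lines: zgouv aknsl cdnj tqqx vxnnq wszr eaan lswb bjqlt
Hunk 3: at line 4 remove [wszr,eaan] add [oeyu,armi,kukr] -> 10 lines: zgouv aknsl cdnj tqqx vxnnq oeyu armi kukr lswb bjqlt
Hunk 4: at line 6 remove [kukr] add [jyfj,wnsc,uzcy] -> 12 lines: zgouv aknsl cdnj tqqx vxnnq oeyu armi jyfj wnsc uzcy lswb bjqlt
Hunk 5: at line 1 remove [cdnj,tqqx] add [bsobx] -> 11 lines: zgouv aknsl bsobx vxnnq oeyu armi jyfj wnsc uzcy lswb bjqlt
Final line count: 11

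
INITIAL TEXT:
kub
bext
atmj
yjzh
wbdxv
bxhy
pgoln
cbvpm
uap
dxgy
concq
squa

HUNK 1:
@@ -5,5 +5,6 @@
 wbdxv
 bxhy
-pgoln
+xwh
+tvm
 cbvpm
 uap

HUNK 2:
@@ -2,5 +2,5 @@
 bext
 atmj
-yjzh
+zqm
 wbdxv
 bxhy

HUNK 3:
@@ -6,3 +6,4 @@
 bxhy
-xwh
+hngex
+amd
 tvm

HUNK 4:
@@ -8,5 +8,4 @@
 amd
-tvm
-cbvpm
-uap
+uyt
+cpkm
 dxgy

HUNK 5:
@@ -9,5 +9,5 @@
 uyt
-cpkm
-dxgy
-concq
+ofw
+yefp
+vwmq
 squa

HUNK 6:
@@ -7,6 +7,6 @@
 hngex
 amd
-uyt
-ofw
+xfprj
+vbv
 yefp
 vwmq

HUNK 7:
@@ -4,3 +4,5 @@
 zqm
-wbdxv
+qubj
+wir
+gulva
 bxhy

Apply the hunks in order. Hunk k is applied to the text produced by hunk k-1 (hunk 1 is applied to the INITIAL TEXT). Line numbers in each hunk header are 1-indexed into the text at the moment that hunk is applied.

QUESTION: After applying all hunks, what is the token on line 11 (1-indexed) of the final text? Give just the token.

Hunk 1: at line 5 remove [pgoln] add [xwh,tvm] -> 13 lines: kub bext atmj yjzh wbdxv bxhy xwh tvm cbvpm uap dxgy concq squa
Hunk 2: at line 2 remove [yjzh] add [zqm] -> 13 lines: kub bext atmj zqm wbdxv bxhy xwh tvm cbvpm uap dxgy concq squa
Hunk 3: at line 6 remove [xwh] add [hngex,amd] -> 14 lines: kub bext atmj zqm wbdxv bxhy hngex amd tvm cbvpm uap dxgy concq squa
Hunk 4: at line 8 remove [tvm,cbvpm,uap] add [uyt,cpkm] -> 13 lines: kub bext atmj zqm wbdxv bxhy hngex amd uyt cpkm dxgy concq squa
Hunk 5: at line 9 remove [cpkm,dxgy,concq] add [ofw,yefp,vwmq] -> 13 lines: kub bext atmj zqm wbdxv bxhy hngex amd uyt ofw yefp vwmq squa
Hunk 6: at line 7 remove [uyt,ofw] add [xfprj,vbv] -> 13 lines: kub bext atmj zqm wbdxv bxhy hngex amd xfprj vbv yefp vwmq squa
Hunk 7: at line 4 remove [wbdxv] add [qubj,wir,gulva] -> 15 lines: kub bext atmj zqm qubj wir gulva bxhy hngex amd xfprj vbv yefp vwmq squa
Final line 11: xfprj

Answer: xfprj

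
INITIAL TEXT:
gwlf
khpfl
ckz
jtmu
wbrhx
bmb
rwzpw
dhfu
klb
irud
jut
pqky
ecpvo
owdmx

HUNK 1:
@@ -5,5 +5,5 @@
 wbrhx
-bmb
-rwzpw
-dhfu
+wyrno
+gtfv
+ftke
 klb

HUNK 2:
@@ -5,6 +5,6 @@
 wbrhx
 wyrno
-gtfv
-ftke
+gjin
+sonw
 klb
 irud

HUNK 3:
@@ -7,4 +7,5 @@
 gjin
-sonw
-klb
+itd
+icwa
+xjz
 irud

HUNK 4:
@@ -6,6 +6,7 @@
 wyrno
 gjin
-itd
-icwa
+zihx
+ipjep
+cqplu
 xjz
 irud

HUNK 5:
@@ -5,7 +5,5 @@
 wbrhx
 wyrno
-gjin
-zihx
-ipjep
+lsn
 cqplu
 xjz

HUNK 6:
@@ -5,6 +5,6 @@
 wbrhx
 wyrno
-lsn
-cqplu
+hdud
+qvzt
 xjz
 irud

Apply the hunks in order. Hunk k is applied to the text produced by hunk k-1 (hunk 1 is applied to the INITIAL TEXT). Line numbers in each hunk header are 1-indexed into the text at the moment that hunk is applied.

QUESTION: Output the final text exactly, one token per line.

Answer: gwlf
khpfl
ckz
jtmu
wbrhx
wyrno
hdud
qvzt
xjz
irud
jut
pqky
ecpvo
owdmx

Derivation:
Hunk 1: at line 5 remove [bmb,rwzpw,dhfu] add [wyrno,gtfv,ftke] -> 14 lines: gwlf khpfl ckz jtmu wbrhx wyrno gtfv ftke klb irud jut pqky ecpvo owdmx
Hunk 2: at line 5 remove [gtfv,ftke] add [gjin,sonw] -> 14 lines: gwlf khpfl ckz jtmu wbrhx wyrno gjin sonw klb irud jut pqky ecpvo owdmx
Hunk 3: at line 7 remove [sonw,klb] add [itd,icwa,xjz] -> 15 lines: gwlf khpfl ckz jtmu wbrhx wyrno gjin itd icwa xjz irud jut pqky ecpvo owdmx
Hunk 4: at line 6 remove [itd,icwa] add [zihx,ipjep,cqplu] -> 16 lines: gwlf khpfl ckz jtmu wbrhx wyrno gjin zihx ipjep cqplu xjz irud jut pqky ecpvo owdmx
Hunk 5: at line 5 remove [gjin,zihx,ipjep] add [lsn] -> 14 lines: gwlf khpfl ckz jtmu wbrhx wyrno lsn cqplu xjz irud jut pqky ecpvo owdmx
Hunk 6: at line 5 remove [lsn,cqplu] add [hdud,qvzt] -> 14 lines: gwlf khpfl ckz jtmu wbrhx wyrno hdud qvzt xjz irud jut pqky ecpvo owdmx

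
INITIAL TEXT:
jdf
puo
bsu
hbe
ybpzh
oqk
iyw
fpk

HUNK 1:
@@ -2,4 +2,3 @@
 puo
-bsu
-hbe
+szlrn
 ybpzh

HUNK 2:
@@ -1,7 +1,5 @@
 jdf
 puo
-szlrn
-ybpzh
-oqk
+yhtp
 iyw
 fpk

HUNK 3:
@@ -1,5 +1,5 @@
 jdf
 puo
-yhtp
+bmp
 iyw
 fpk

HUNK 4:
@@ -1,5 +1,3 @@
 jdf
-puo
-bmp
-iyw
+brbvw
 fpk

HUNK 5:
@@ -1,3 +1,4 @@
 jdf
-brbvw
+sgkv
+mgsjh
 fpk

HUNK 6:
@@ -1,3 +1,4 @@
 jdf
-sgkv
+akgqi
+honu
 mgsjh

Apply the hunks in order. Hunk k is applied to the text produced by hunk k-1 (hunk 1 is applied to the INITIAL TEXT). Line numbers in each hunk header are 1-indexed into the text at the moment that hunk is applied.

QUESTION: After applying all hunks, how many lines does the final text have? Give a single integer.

Answer: 5

Derivation:
Hunk 1: at line 2 remove [bsu,hbe] add [szlrn] -> 7 lines: jdf puo szlrn ybpzh oqk iyw fpk
Hunk 2: at line 1 remove [szlrn,ybpzh,oqk] add [yhtp] -> 5 lines: jdf puo yhtp iyw fpk
Hunk 3: at line 1 remove [yhtp] add [bmp] -> 5 lines: jdf puo bmp iyw fpk
Hunk 4: at line 1 remove [puo,bmp,iyw] add [brbvw] -> 3 lines: jdf brbvw fpk
Hunk 5: at line 1 remove [brbvw] add [sgkv,mgsjh] -> 4 lines: jdf sgkv mgsjh fpk
Hunk 6: at line 1 remove [sgkv] add [akgqi,honu] -> 5 lines: jdf akgqi honu mgsjh fpk
Final line count: 5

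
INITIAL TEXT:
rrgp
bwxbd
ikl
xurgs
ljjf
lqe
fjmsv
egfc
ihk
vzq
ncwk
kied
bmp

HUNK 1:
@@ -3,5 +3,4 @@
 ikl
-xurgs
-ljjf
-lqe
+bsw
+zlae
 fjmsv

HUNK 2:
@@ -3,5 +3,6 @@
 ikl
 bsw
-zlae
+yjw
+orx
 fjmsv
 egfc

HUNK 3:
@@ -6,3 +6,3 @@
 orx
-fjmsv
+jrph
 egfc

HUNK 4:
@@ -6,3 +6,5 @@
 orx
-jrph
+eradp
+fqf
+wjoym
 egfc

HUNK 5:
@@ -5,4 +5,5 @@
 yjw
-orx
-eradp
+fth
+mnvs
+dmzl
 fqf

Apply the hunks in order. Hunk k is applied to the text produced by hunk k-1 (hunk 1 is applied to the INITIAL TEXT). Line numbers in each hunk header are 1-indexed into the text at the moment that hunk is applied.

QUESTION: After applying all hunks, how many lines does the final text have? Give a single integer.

Answer: 16

Derivation:
Hunk 1: at line 3 remove [xurgs,ljjf,lqe] add [bsw,zlae] -> 12 lines: rrgp bwxbd ikl bsw zlae fjmsv egfc ihk vzq ncwk kied bmp
Hunk 2: at line 3 remove [zlae] add [yjw,orx] -> 13 lines: rrgp bwxbd ikl bsw yjw orx fjmsv egfc ihk vzq ncwk kied bmp
Hunk 3: at line 6 remove [fjmsv] add [jrph] -> 13 lines: rrgp bwxbd ikl bsw yjw orx jrph egfc ihk vzq ncwk kied bmp
Hunk 4: at line 6 remove [jrph] add [eradp,fqf,wjoym] -> 15 lines: rrgp bwxbd ikl bsw yjw orx eradp fqf wjoym egfc ihk vzq ncwk kied bmp
Hunk 5: at line 5 remove [orx,eradp] add [fth,mnvs,dmzl] -> 16 lines: rrgp bwxbd ikl bsw yjw fth mnvs dmzl fqf wjoym egfc ihk vzq ncwk kied bmp
Final line count: 16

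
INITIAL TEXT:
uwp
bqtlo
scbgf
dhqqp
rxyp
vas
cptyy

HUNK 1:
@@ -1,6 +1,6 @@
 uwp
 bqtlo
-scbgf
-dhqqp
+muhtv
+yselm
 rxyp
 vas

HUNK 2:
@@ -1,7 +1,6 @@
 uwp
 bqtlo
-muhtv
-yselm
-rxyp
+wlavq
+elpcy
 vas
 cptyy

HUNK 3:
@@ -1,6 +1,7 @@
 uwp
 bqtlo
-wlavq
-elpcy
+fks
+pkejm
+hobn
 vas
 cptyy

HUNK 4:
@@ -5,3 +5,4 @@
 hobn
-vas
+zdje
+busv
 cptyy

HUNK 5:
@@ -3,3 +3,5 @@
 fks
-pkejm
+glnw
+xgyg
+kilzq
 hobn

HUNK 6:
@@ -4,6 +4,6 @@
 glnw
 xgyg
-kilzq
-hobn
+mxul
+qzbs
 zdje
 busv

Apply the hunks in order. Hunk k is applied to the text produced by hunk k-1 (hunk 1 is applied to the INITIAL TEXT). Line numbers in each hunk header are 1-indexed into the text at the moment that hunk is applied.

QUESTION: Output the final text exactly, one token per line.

Answer: uwp
bqtlo
fks
glnw
xgyg
mxul
qzbs
zdje
busv
cptyy

Derivation:
Hunk 1: at line 1 remove [scbgf,dhqqp] add [muhtv,yselm] -> 7 lines: uwp bqtlo muhtv yselm rxyp vas cptyy
Hunk 2: at line 1 remove [muhtv,yselm,rxyp] add [wlavq,elpcy] -> 6 lines: uwp bqtlo wlavq elpcy vas cptyy
Hunk 3: at line 1 remove [wlavq,elpcy] add [fks,pkejm,hobn] -> 7 lines: uwp bqtlo fks pkejm hobn vas cptyy
Hunk 4: at line 5 remove [vas] add [zdje,busv] -> 8 lines: uwp bqtlo fks pkejm hobn zdje busv cptyy
Hunk 5: at line 3 remove [pkejm] add [glnw,xgyg,kilzq] -> 10 lines: uwp bqtlo fks glnw xgyg kilzq hobn zdje busv cptyy
Hunk 6: at line 4 remove [kilzq,hobn] add [mxul,qzbs] -> 10 lines: uwp bqtlo fks glnw xgyg mxul qzbs zdje busv cptyy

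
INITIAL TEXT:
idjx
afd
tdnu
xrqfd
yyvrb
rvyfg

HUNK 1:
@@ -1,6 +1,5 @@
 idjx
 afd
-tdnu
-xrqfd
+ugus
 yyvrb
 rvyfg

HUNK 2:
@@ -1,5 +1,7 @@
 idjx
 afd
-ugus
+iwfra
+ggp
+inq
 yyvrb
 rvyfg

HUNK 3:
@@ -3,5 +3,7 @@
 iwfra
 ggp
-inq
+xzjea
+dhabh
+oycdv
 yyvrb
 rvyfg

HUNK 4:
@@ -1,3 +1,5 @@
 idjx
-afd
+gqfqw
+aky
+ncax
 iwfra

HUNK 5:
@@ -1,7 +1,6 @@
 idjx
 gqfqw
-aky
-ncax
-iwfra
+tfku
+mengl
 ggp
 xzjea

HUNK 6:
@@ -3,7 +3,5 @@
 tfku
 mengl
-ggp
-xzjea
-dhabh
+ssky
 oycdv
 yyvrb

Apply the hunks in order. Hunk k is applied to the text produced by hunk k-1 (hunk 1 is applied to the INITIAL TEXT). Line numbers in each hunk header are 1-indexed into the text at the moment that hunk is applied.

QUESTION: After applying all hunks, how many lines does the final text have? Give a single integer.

Hunk 1: at line 1 remove [tdnu,xrqfd] add [ugus] -> 5 lines: idjx afd ugus yyvrb rvyfg
Hunk 2: at line 1 remove [ugus] add [iwfra,ggp,inq] -> 7 lines: idjx afd iwfra ggp inq yyvrb rvyfg
Hunk 3: at line 3 remove [inq] add [xzjea,dhabh,oycdv] -> 9 lines: idjx afd iwfra ggp xzjea dhabh oycdv yyvrb rvyfg
Hunk 4: at line 1 remove [afd] add [gqfqw,aky,ncax] -> 11 lines: idjx gqfqw aky ncax iwfra ggp xzjea dhabh oycdv yyvrb rvyfg
Hunk 5: at line 1 remove [aky,ncax,iwfra] add [tfku,mengl] -> 10 lines: idjx gqfqw tfku mengl ggp xzjea dhabh oycdv yyvrb rvyfg
Hunk 6: at line 3 remove [ggp,xzjea,dhabh] add [ssky] -> 8 lines: idjx gqfqw tfku mengl ssky oycdv yyvrb rvyfg
Final line count: 8

Answer: 8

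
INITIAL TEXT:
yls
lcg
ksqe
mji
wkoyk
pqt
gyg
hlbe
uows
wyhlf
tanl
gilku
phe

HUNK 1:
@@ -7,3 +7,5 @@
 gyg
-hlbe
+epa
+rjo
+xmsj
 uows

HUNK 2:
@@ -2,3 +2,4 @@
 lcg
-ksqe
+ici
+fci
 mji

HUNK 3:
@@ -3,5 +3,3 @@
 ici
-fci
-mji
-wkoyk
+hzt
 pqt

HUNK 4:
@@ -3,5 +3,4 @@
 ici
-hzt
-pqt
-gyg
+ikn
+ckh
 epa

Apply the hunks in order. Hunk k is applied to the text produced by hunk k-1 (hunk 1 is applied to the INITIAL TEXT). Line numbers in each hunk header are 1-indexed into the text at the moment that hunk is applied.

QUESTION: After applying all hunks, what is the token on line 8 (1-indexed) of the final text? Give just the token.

Answer: xmsj

Derivation:
Hunk 1: at line 7 remove [hlbe] add [epa,rjo,xmsj] -> 15 lines: yls lcg ksqe mji wkoyk pqt gyg epa rjo xmsj uows wyhlf tanl gilku phe
Hunk 2: at line 2 remove [ksqe] add [ici,fci] -> 16 lines: yls lcg ici fci mji wkoyk pqt gyg epa rjo xmsj uows wyhlf tanl gilku phe
Hunk 3: at line 3 remove [fci,mji,wkoyk] add [hzt] -> 14 lines: yls lcg ici hzt pqt gyg epa rjo xmsj uows wyhlf tanl gilku phe
Hunk 4: at line 3 remove [hzt,pqt,gyg] add [ikn,ckh] -> 13 lines: yls lcg ici ikn ckh epa rjo xmsj uows wyhlf tanl gilku phe
Final line 8: xmsj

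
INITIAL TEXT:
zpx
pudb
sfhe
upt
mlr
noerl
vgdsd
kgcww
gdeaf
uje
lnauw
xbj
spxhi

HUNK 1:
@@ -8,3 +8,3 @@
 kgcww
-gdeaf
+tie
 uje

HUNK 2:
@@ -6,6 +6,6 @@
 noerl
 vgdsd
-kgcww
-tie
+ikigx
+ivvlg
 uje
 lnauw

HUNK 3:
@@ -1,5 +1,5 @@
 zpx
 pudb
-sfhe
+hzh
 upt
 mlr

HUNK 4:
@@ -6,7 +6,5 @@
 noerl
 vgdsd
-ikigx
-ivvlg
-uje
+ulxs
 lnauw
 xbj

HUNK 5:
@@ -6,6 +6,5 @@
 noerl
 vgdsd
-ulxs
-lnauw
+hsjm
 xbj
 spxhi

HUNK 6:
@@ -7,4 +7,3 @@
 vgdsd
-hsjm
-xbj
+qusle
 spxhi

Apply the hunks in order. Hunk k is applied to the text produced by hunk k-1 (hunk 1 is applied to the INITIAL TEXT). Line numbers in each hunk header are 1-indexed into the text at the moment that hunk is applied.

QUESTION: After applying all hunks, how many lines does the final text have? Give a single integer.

Hunk 1: at line 8 remove [gdeaf] add [tie] -> 13 lines: zpx pudb sfhe upt mlr noerl vgdsd kgcww tie uje lnauw xbj spxhi
Hunk 2: at line 6 remove [kgcww,tie] add [ikigx,ivvlg] -> 13 lines: zpx pudb sfhe upt mlr noerl vgdsd ikigx ivvlg uje lnauw xbj spxhi
Hunk 3: at line 1 remove [sfhe] add [hzh] -> 13 lines: zpx pudb hzh upt mlr noerl vgdsd ikigx ivvlg uje lnauw xbj spxhi
Hunk 4: at line 6 remove [ikigx,ivvlg,uje] add [ulxs] -> 11 lines: zpx pudb hzh upt mlr noerl vgdsd ulxs lnauw xbj spxhi
Hunk 5: at line 6 remove [ulxs,lnauw] add [hsjm] -> 10 lines: zpx pudb hzh upt mlr noerl vgdsd hsjm xbj spxhi
Hunk 6: at line 7 remove [hsjm,xbj] add [qusle] -> 9 lines: zpx pudb hzh upt mlr noerl vgdsd qusle spxhi
Final line count: 9

Answer: 9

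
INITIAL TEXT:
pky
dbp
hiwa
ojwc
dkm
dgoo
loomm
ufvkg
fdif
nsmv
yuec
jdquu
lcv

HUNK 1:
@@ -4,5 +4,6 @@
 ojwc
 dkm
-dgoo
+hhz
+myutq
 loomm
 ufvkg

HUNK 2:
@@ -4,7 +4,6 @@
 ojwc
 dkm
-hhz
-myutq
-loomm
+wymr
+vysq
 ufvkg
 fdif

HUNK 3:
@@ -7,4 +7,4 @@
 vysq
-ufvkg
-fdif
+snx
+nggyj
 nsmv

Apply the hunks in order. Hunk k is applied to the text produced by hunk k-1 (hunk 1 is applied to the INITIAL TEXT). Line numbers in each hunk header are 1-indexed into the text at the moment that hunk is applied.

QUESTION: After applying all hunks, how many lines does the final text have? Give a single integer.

Answer: 13

Derivation:
Hunk 1: at line 4 remove [dgoo] add [hhz,myutq] -> 14 lines: pky dbp hiwa ojwc dkm hhz myutq loomm ufvkg fdif nsmv yuec jdquu lcv
Hunk 2: at line 4 remove [hhz,myutq,loomm] add [wymr,vysq] -> 13 lines: pky dbp hiwa ojwc dkm wymr vysq ufvkg fdif nsmv yuec jdquu lcv
Hunk 3: at line 7 remove [ufvkg,fdif] add [snx,nggyj] -> 13 lines: pky dbp hiwa ojwc dkm wymr vysq snx nggyj nsmv yuec jdquu lcv
Final line count: 13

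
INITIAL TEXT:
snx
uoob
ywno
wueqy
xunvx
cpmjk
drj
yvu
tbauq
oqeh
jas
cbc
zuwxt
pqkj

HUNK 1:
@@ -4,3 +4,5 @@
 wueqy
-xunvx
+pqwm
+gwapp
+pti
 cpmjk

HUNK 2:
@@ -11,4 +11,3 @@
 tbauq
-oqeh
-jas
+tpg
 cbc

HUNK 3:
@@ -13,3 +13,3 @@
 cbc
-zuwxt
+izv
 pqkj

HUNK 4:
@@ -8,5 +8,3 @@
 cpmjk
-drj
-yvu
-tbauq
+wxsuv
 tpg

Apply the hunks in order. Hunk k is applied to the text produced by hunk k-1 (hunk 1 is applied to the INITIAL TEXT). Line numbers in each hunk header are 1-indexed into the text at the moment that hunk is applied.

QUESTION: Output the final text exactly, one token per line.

Hunk 1: at line 4 remove [xunvx] add [pqwm,gwapp,pti] -> 16 lines: snx uoob ywno wueqy pqwm gwapp pti cpmjk drj yvu tbauq oqeh jas cbc zuwxt pqkj
Hunk 2: at line 11 remove [oqeh,jas] add [tpg] -> 15 lines: snx uoob ywno wueqy pqwm gwapp pti cpmjk drj yvu tbauq tpg cbc zuwxt pqkj
Hunk 3: at line 13 remove [zuwxt] add [izv] -> 15 lines: snx uoob ywno wueqy pqwm gwapp pti cpmjk drj yvu tbauq tpg cbc izv pqkj
Hunk 4: at line 8 remove [drj,yvu,tbauq] add [wxsuv] -> 13 lines: snx uoob ywno wueqy pqwm gwapp pti cpmjk wxsuv tpg cbc izv pqkj

Answer: snx
uoob
ywno
wueqy
pqwm
gwapp
pti
cpmjk
wxsuv
tpg
cbc
izv
pqkj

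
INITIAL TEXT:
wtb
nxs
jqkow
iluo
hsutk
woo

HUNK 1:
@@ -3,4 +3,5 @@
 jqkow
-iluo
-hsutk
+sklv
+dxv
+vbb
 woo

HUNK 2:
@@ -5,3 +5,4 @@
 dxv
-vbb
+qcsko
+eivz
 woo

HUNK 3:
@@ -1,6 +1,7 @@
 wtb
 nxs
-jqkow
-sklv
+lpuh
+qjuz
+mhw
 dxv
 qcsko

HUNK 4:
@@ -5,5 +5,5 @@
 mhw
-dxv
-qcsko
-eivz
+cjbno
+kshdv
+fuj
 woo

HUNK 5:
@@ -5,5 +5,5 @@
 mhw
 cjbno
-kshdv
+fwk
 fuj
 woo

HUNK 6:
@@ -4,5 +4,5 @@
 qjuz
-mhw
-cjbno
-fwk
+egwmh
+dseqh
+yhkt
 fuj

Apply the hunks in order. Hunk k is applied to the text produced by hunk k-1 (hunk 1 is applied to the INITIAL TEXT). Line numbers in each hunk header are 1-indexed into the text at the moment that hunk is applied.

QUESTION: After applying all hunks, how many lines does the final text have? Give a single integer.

Answer: 9

Derivation:
Hunk 1: at line 3 remove [iluo,hsutk] add [sklv,dxv,vbb] -> 7 lines: wtb nxs jqkow sklv dxv vbb woo
Hunk 2: at line 5 remove [vbb] add [qcsko,eivz] -> 8 lines: wtb nxs jqkow sklv dxv qcsko eivz woo
Hunk 3: at line 1 remove [jqkow,sklv] add [lpuh,qjuz,mhw] -> 9 lines: wtb nxs lpuh qjuz mhw dxv qcsko eivz woo
Hunk 4: at line 5 remove [dxv,qcsko,eivz] add [cjbno,kshdv,fuj] -> 9 lines: wtb nxs lpuh qjuz mhw cjbno kshdv fuj woo
Hunk 5: at line 5 remove [kshdv] add [fwk] -> 9 lines: wtb nxs lpuh qjuz mhw cjbno fwk fuj woo
Hunk 6: at line 4 remove [mhw,cjbno,fwk] add [egwmh,dseqh,yhkt] -> 9 lines: wtb nxs lpuh qjuz egwmh dseqh yhkt fuj woo
Final line count: 9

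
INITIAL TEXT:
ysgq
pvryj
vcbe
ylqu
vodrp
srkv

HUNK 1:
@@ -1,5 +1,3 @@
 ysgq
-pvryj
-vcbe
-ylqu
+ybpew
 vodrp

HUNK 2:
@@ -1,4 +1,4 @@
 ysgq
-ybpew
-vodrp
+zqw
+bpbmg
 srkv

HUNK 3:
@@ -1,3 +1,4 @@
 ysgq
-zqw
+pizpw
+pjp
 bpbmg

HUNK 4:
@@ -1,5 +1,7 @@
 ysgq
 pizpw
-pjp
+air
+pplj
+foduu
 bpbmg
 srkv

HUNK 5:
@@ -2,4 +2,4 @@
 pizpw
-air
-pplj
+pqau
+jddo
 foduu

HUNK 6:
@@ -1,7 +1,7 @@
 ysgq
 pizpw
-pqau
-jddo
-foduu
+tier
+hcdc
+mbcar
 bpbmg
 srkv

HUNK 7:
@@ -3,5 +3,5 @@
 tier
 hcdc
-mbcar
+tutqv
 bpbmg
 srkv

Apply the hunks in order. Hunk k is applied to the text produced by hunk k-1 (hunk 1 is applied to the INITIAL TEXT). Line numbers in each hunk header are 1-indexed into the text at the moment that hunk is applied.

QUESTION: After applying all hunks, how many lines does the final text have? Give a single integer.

Answer: 7

Derivation:
Hunk 1: at line 1 remove [pvryj,vcbe,ylqu] add [ybpew] -> 4 lines: ysgq ybpew vodrp srkv
Hunk 2: at line 1 remove [ybpew,vodrp] add [zqw,bpbmg] -> 4 lines: ysgq zqw bpbmg srkv
Hunk 3: at line 1 remove [zqw] add [pizpw,pjp] -> 5 lines: ysgq pizpw pjp bpbmg srkv
Hunk 4: at line 1 remove [pjp] add [air,pplj,foduu] -> 7 lines: ysgq pizpw air pplj foduu bpbmg srkv
Hunk 5: at line 2 remove [air,pplj] add [pqau,jddo] -> 7 lines: ysgq pizpw pqau jddo foduu bpbmg srkv
Hunk 6: at line 1 remove [pqau,jddo,foduu] add [tier,hcdc,mbcar] -> 7 lines: ysgq pizpw tier hcdc mbcar bpbmg srkv
Hunk 7: at line 3 remove [mbcar] add [tutqv] -> 7 lines: ysgq pizpw tier hcdc tutqv bpbmg srkv
Final line count: 7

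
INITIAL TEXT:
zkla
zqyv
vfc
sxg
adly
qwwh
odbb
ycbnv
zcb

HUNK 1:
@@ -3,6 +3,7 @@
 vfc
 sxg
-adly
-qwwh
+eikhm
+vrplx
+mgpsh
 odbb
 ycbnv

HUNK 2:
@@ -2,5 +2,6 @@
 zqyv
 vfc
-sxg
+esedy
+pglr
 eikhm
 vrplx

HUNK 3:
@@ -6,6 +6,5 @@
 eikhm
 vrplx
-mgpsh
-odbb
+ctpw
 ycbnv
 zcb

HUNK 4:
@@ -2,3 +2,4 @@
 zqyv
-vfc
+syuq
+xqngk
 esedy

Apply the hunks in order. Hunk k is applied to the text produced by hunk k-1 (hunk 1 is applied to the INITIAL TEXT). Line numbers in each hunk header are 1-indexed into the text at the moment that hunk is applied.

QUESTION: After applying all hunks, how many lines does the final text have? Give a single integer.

Hunk 1: at line 3 remove [adly,qwwh] add [eikhm,vrplx,mgpsh] -> 10 lines: zkla zqyv vfc sxg eikhm vrplx mgpsh odbb ycbnv zcb
Hunk 2: at line 2 remove [sxg] add [esedy,pglr] -> 11 lines: zkla zqyv vfc esedy pglr eikhm vrplx mgpsh odbb ycbnv zcb
Hunk 3: at line 6 remove [mgpsh,odbb] add [ctpw] -> 10 lines: zkla zqyv vfc esedy pglr eikhm vrplx ctpw ycbnv zcb
Hunk 4: at line 2 remove [vfc] add [syuq,xqngk] -> 11 lines: zkla zqyv syuq xqngk esedy pglr eikhm vrplx ctpw ycbnv zcb
Final line count: 11

Answer: 11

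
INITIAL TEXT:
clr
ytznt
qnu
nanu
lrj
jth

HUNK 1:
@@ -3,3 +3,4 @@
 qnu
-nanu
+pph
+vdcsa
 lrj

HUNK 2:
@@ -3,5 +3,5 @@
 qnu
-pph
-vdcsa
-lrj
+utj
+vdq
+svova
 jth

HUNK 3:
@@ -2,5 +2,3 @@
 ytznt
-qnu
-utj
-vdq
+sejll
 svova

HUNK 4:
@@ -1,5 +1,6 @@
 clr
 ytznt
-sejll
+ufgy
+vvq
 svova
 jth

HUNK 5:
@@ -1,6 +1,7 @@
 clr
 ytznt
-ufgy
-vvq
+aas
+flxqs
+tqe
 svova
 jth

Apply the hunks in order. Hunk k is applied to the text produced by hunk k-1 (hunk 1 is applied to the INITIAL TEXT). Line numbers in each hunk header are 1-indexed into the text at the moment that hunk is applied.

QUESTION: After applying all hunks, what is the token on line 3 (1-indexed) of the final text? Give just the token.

Answer: aas

Derivation:
Hunk 1: at line 3 remove [nanu] add [pph,vdcsa] -> 7 lines: clr ytznt qnu pph vdcsa lrj jth
Hunk 2: at line 3 remove [pph,vdcsa,lrj] add [utj,vdq,svova] -> 7 lines: clr ytznt qnu utj vdq svova jth
Hunk 3: at line 2 remove [qnu,utj,vdq] add [sejll] -> 5 lines: clr ytznt sejll svova jth
Hunk 4: at line 1 remove [sejll] add [ufgy,vvq] -> 6 lines: clr ytznt ufgy vvq svova jth
Hunk 5: at line 1 remove [ufgy,vvq] add [aas,flxqs,tqe] -> 7 lines: clr ytznt aas flxqs tqe svova jth
Final line 3: aas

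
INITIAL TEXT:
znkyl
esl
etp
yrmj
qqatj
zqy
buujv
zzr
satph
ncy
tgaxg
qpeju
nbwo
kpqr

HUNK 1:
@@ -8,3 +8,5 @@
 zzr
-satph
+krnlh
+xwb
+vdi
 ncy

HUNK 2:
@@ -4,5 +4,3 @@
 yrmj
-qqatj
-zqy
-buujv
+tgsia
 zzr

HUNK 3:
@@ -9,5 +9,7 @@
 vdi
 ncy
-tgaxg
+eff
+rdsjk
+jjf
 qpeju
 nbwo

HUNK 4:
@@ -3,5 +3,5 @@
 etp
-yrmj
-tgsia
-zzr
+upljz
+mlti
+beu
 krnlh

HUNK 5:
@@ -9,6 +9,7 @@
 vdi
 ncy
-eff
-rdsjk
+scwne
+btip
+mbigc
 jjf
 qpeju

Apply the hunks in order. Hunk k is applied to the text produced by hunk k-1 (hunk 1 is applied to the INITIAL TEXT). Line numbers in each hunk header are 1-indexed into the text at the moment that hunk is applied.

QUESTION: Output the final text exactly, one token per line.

Hunk 1: at line 8 remove [satph] add [krnlh,xwb,vdi] -> 16 lines: znkyl esl etp yrmj qqatj zqy buujv zzr krnlh xwb vdi ncy tgaxg qpeju nbwo kpqr
Hunk 2: at line 4 remove [qqatj,zqy,buujv] add [tgsia] -> 14 lines: znkyl esl etp yrmj tgsia zzr krnlh xwb vdi ncy tgaxg qpeju nbwo kpqr
Hunk 3: at line 9 remove [tgaxg] add [eff,rdsjk,jjf] -> 16 lines: znkyl esl etp yrmj tgsia zzr krnlh xwb vdi ncy eff rdsjk jjf qpeju nbwo kpqr
Hunk 4: at line 3 remove [yrmj,tgsia,zzr] add [upljz,mlti,beu] -> 16 lines: znkyl esl etp upljz mlti beu krnlh xwb vdi ncy eff rdsjk jjf qpeju nbwo kpqr
Hunk 5: at line 9 remove [eff,rdsjk] add [scwne,btip,mbigc] -> 17 lines: znkyl esl etp upljz mlti beu krnlh xwb vdi ncy scwne btip mbigc jjf qpeju nbwo kpqr

Answer: znkyl
esl
etp
upljz
mlti
beu
krnlh
xwb
vdi
ncy
scwne
btip
mbigc
jjf
qpeju
nbwo
kpqr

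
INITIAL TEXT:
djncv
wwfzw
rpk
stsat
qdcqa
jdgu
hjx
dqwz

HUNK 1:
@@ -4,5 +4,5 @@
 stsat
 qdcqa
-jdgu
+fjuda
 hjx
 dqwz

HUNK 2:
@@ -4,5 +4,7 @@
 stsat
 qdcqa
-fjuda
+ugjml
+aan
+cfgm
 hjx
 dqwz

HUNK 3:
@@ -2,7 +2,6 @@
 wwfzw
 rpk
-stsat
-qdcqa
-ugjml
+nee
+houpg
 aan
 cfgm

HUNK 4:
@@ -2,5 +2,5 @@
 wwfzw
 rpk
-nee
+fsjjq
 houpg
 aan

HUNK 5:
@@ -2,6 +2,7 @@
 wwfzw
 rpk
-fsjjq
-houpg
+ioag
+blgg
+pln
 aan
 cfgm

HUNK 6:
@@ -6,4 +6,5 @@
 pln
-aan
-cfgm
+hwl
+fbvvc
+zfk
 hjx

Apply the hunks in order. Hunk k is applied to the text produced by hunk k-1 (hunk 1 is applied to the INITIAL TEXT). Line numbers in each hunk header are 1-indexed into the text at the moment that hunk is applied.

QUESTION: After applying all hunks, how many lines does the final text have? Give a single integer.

Answer: 11

Derivation:
Hunk 1: at line 4 remove [jdgu] add [fjuda] -> 8 lines: djncv wwfzw rpk stsat qdcqa fjuda hjx dqwz
Hunk 2: at line 4 remove [fjuda] add [ugjml,aan,cfgm] -> 10 lines: djncv wwfzw rpk stsat qdcqa ugjml aan cfgm hjx dqwz
Hunk 3: at line 2 remove [stsat,qdcqa,ugjml] add [nee,houpg] -> 9 lines: djncv wwfzw rpk nee houpg aan cfgm hjx dqwz
Hunk 4: at line 2 remove [nee] add [fsjjq] -> 9 lines: djncv wwfzw rpk fsjjq houpg aan cfgm hjx dqwz
Hunk 5: at line 2 remove [fsjjq,houpg] add [ioag,blgg,pln] -> 10 lines: djncv wwfzw rpk ioag blgg pln aan cfgm hjx dqwz
Hunk 6: at line 6 remove [aan,cfgm] add [hwl,fbvvc,zfk] -> 11 lines: djncv wwfzw rpk ioag blgg pln hwl fbvvc zfk hjx dqwz
Final line count: 11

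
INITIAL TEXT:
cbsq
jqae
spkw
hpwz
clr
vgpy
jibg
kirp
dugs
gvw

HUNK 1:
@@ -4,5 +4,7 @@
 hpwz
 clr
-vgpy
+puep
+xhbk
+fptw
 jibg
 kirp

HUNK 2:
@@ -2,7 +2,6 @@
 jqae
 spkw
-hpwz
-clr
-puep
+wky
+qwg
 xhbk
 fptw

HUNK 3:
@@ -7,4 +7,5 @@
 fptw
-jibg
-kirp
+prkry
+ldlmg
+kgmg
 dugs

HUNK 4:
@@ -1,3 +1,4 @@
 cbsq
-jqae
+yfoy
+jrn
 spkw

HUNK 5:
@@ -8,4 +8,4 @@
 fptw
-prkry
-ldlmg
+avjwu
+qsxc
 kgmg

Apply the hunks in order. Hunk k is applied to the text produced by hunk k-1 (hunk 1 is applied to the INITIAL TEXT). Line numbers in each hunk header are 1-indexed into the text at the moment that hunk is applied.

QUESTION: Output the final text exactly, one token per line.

Hunk 1: at line 4 remove [vgpy] add [puep,xhbk,fptw] -> 12 lines: cbsq jqae spkw hpwz clr puep xhbk fptw jibg kirp dugs gvw
Hunk 2: at line 2 remove [hpwz,clr,puep] add [wky,qwg] -> 11 lines: cbsq jqae spkw wky qwg xhbk fptw jibg kirp dugs gvw
Hunk 3: at line 7 remove [jibg,kirp] add [prkry,ldlmg,kgmg] -> 12 lines: cbsq jqae spkw wky qwg xhbk fptw prkry ldlmg kgmg dugs gvw
Hunk 4: at line 1 remove [jqae] add [yfoy,jrn] -> 13 lines: cbsq yfoy jrn spkw wky qwg xhbk fptw prkry ldlmg kgmg dugs gvw
Hunk 5: at line 8 remove [prkry,ldlmg] add [avjwu,qsxc] -> 13 lines: cbsq yfoy jrn spkw wky qwg xhbk fptw avjwu qsxc kgmg dugs gvw

Answer: cbsq
yfoy
jrn
spkw
wky
qwg
xhbk
fptw
avjwu
qsxc
kgmg
dugs
gvw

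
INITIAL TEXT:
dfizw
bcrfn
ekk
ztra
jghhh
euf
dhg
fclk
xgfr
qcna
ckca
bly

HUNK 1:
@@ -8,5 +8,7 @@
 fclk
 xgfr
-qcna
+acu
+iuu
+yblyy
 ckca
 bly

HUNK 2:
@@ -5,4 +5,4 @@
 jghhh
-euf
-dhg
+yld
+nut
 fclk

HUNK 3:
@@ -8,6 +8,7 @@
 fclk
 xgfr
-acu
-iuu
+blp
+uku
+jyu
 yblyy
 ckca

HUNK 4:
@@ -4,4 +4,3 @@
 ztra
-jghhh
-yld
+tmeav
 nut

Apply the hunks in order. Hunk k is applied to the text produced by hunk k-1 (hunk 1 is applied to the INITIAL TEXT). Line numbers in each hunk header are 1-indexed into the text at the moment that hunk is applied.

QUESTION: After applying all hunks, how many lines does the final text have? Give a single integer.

Hunk 1: at line 8 remove [qcna] add [acu,iuu,yblyy] -> 14 lines: dfizw bcrfn ekk ztra jghhh euf dhg fclk xgfr acu iuu yblyy ckca bly
Hunk 2: at line 5 remove [euf,dhg] add [yld,nut] -> 14 lines: dfizw bcrfn ekk ztra jghhh yld nut fclk xgfr acu iuu yblyy ckca bly
Hunk 3: at line 8 remove [acu,iuu] add [blp,uku,jyu] -> 15 lines: dfizw bcrfn ekk ztra jghhh yld nut fclk xgfr blp uku jyu yblyy ckca bly
Hunk 4: at line 4 remove [jghhh,yld] add [tmeav] -> 14 lines: dfizw bcrfn ekk ztra tmeav nut fclk xgfr blp uku jyu yblyy ckca bly
Final line count: 14

Answer: 14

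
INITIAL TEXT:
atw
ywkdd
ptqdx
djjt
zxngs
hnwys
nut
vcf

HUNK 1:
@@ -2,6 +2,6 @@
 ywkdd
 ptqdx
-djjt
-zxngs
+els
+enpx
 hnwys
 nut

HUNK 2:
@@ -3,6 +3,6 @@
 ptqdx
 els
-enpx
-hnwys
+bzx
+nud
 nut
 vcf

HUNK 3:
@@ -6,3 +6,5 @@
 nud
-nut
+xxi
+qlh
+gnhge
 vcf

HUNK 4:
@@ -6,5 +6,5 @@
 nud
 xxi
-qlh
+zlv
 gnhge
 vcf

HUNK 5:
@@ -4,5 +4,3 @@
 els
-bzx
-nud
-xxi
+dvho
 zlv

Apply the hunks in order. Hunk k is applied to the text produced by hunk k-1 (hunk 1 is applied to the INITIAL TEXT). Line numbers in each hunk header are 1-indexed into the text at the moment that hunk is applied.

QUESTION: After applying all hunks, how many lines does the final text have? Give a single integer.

Hunk 1: at line 2 remove [djjt,zxngs] add [els,enpx] -> 8 lines: atw ywkdd ptqdx els enpx hnwys nut vcf
Hunk 2: at line 3 remove [enpx,hnwys] add [bzx,nud] -> 8 lines: atw ywkdd ptqdx els bzx nud nut vcf
Hunk 3: at line 6 remove [nut] add [xxi,qlh,gnhge] -> 10 lines: atw ywkdd ptqdx els bzx nud xxi qlh gnhge vcf
Hunk 4: at line 6 remove [qlh] add [zlv] -> 10 lines: atw ywkdd ptqdx els bzx nud xxi zlv gnhge vcf
Hunk 5: at line 4 remove [bzx,nud,xxi] add [dvho] -> 8 lines: atw ywkdd ptqdx els dvho zlv gnhge vcf
Final line count: 8

Answer: 8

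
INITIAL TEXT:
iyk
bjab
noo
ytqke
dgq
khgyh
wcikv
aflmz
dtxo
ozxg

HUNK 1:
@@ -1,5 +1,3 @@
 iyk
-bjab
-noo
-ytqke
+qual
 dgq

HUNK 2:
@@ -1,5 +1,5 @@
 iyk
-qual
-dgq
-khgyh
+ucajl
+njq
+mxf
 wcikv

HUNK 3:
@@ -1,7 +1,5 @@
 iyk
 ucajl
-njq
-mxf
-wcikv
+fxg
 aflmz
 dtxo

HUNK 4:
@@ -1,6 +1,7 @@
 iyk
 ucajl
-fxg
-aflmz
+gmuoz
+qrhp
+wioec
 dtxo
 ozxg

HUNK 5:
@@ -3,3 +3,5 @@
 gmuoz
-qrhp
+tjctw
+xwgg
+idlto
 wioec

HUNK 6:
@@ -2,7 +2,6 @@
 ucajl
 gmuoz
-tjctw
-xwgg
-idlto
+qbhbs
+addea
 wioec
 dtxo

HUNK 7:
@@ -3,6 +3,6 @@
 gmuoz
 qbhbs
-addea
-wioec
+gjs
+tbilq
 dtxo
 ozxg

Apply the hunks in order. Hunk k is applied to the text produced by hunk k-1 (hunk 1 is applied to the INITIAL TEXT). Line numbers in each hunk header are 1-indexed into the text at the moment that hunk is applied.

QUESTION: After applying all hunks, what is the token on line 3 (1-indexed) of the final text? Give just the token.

Answer: gmuoz

Derivation:
Hunk 1: at line 1 remove [bjab,noo,ytqke] add [qual] -> 8 lines: iyk qual dgq khgyh wcikv aflmz dtxo ozxg
Hunk 2: at line 1 remove [qual,dgq,khgyh] add [ucajl,njq,mxf] -> 8 lines: iyk ucajl njq mxf wcikv aflmz dtxo ozxg
Hunk 3: at line 1 remove [njq,mxf,wcikv] add [fxg] -> 6 lines: iyk ucajl fxg aflmz dtxo ozxg
Hunk 4: at line 1 remove [fxg,aflmz] add [gmuoz,qrhp,wioec] -> 7 lines: iyk ucajl gmuoz qrhp wioec dtxo ozxg
Hunk 5: at line 3 remove [qrhp] add [tjctw,xwgg,idlto] -> 9 lines: iyk ucajl gmuoz tjctw xwgg idlto wioec dtxo ozxg
Hunk 6: at line 2 remove [tjctw,xwgg,idlto] add [qbhbs,addea] -> 8 lines: iyk ucajl gmuoz qbhbs addea wioec dtxo ozxg
Hunk 7: at line 3 remove [addea,wioec] add [gjs,tbilq] -> 8 lines: iyk ucajl gmuoz qbhbs gjs tbilq dtxo ozxg
Final line 3: gmuoz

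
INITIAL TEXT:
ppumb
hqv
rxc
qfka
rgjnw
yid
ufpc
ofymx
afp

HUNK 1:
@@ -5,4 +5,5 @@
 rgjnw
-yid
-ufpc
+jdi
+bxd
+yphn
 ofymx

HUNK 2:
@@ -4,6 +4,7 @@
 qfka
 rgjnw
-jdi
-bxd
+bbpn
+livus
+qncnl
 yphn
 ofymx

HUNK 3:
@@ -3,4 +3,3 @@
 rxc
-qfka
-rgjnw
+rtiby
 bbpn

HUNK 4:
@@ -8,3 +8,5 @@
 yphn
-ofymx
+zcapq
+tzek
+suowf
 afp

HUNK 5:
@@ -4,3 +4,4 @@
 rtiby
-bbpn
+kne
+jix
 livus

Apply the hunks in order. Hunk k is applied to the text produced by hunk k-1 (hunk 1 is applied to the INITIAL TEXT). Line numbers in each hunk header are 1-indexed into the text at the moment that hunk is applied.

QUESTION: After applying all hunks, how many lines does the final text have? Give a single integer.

Hunk 1: at line 5 remove [yid,ufpc] add [jdi,bxd,yphn] -> 10 lines: ppumb hqv rxc qfka rgjnw jdi bxd yphn ofymx afp
Hunk 2: at line 4 remove [jdi,bxd] add [bbpn,livus,qncnl] -> 11 lines: ppumb hqv rxc qfka rgjnw bbpn livus qncnl yphn ofymx afp
Hunk 3: at line 3 remove [qfka,rgjnw] add [rtiby] -> 10 lines: ppumb hqv rxc rtiby bbpn livus qncnl yphn ofymx afp
Hunk 4: at line 8 remove [ofymx] add [zcapq,tzek,suowf] -> 12 lines: ppumb hqv rxc rtiby bbpn livus qncnl yphn zcapq tzek suowf afp
Hunk 5: at line 4 remove [bbpn] add [kne,jix] -> 13 lines: ppumb hqv rxc rtiby kne jix livus qncnl yphn zcapq tzek suowf afp
Final line count: 13

Answer: 13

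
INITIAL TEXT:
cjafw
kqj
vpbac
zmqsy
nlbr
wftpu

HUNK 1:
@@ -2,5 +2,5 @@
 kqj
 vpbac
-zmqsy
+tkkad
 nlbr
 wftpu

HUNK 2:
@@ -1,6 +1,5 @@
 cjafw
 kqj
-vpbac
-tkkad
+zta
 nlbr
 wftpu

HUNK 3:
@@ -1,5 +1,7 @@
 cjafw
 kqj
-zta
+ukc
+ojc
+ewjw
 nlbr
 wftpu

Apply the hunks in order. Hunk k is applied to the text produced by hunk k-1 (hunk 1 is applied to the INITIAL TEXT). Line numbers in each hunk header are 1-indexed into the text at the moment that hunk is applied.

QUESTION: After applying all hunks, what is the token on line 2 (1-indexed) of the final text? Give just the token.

Hunk 1: at line 2 remove [zmqsy] add [tkkad] -> 6 lines: cjafw kqj vpbac tkkad nlbr wftpu
Hunk 2: at line 1 remove [vpbac,tkkad] add [zta] -> 5 lines: cjafw kqj zta nlbr wftpu
Hunk 3: at line 1 remove [zta] add [ukc,ojc,ewjw] -> 7 lines: cjafw kqj ukc ojc ewjw nlbr wftpu
Final line 2: kqj

Answer: kqj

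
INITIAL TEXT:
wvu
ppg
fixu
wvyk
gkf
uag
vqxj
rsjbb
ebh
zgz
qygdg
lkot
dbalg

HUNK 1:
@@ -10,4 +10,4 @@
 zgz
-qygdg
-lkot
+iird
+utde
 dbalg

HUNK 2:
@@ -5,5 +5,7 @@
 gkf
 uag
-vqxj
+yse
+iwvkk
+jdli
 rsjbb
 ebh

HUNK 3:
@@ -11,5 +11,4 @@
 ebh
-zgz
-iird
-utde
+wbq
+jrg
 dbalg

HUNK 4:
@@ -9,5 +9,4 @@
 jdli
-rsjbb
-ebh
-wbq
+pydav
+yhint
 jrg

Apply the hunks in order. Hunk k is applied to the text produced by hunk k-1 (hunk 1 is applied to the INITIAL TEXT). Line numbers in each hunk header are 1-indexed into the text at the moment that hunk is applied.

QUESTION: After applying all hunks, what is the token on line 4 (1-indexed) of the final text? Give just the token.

Hunk 1: at line 10 remove [qygdg,lkot] add [iird,utde] -> 13 lines: wvu ppg fixu wvyk gkf uag vqxj rsjbb ebh zgz iird utde dbalg
Hunk 2: at line 5 remove [vqxj] add [yse,iwvkk,jdli] -> 15 lines: wvu ppg fixu wvyk gkf uag yse iwvkk jdli rsjbb ebh zgz iird utde dbalg
Hunk 3: at line 11 remove [zgz,iird,utde] add [wbq,jrg] -> 14 lines: wvu ppg fixu wvyk gkf uag yse iwvkk jdli rsjbb ebh wbq jrg dbalg
Hunk 4: at line 9 remove [rsjbb,ebh,wbq] add [pydav,yhint] -> 13 lines: wvu ppg fixu wvyk gkf uag yse iwvkk jdli pydav yhint jrg dbalg
Final line 4: wvyk

Answer: wvyk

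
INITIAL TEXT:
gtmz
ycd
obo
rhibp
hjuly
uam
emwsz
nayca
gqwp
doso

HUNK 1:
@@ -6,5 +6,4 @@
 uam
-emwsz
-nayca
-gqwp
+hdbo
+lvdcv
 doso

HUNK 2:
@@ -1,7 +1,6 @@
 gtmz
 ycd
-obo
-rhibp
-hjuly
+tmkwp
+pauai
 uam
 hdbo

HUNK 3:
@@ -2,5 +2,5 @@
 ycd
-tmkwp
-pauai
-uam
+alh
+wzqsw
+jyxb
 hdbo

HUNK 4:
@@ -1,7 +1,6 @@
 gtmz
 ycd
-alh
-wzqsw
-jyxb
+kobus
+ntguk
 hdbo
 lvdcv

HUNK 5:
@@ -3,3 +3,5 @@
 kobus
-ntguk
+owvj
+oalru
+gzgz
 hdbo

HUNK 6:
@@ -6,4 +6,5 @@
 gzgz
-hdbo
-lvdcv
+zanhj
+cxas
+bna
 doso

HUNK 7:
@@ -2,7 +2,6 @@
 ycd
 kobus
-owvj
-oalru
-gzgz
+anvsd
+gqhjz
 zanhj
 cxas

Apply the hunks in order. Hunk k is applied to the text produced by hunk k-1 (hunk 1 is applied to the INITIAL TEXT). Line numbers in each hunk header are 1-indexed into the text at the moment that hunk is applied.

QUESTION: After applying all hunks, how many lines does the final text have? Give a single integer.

Hunk 1: at line 6 remove [emwsz,nayca,gqwp] add [hdbo,lvdcv] -> 9 lines: gtmz ycd obo rhibp hjuly uam hdbo lvdcv doso
Hunk 2: at line 1 remove [obo,rhibp,hjuly] add [tmkwp,pauai] -> 8 lines: gtmz ycd tmkwp pauai uam hdbo lvdcv doso
Hunk 3: at line 2 remove [tmkwp,pauai,uam] add [alh,wzqsw,jyxb] -> 8 lines: gtmz ycd alh wzqsw jyxb hdbo lvdcv doso
Hunk 4: at line 1 remove [alh,wzqsw,jyxb] add [kobus,ntguk] -> 7 lines: gtmz ycd kobus ntguk hdbo lvdcv doso
Hunk 5: at line 3 remove [ntguk] add [owvj,oalru,gzgz] -> 9 lines: gtmz ycd kobus owvj oalru gzgz hdbo lvdcv doso
Hunk 6: at line 6 remove [hdbo,lvdcv] add [zanhj,cxas,bna] -> 10 lines: gtmz ycd kobus owvj oalru gzgz zanhj cxas bna doso
Hunk 7: at line 2 remove [owvj,oalru,gzgz] add [anvsd,gqhjz] -> 9 lines: gtmz ycd kobus anvsd gqhjz zanhj cxas bna doso
Final line count: 9

Answer: 9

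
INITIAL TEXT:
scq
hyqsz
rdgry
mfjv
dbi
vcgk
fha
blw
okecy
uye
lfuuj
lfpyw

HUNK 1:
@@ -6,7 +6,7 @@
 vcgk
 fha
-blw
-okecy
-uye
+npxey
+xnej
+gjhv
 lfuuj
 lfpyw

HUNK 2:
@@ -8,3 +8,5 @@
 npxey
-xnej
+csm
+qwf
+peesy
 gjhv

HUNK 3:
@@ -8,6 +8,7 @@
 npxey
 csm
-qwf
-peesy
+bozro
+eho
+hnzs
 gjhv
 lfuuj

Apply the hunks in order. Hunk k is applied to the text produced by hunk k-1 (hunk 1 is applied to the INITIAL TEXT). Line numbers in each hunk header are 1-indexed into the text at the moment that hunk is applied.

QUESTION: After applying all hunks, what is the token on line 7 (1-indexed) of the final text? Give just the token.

Answer: fha

Derivation:
Hunk 1: at line 6 remove [blw,okecy,uye] add [npxey,xnej,gjhv] -> 12 lines: scq hyqsz rdgry mfjv dbi vcgk fha npxey xnej gjhv lfuuj lfpyw
Hunk 2: at line 8 remove [xnej] add [csm,qwf,peesy] -> 14 lines: scq hyqsz rdgry mfjv dbi vcgk fha npxey csm qwf peesy gjhv lfuuj lfpyw
Hunk 3: at line 8 remove [qwf,peesy] add [bozro,eho,hnzs] -> 15 lines: scq hyqsz rdgry mfjv dbi vcgk fha npxey csm bozro eho hnzs gjhv lfuuj lfpyw
Final line 7: fha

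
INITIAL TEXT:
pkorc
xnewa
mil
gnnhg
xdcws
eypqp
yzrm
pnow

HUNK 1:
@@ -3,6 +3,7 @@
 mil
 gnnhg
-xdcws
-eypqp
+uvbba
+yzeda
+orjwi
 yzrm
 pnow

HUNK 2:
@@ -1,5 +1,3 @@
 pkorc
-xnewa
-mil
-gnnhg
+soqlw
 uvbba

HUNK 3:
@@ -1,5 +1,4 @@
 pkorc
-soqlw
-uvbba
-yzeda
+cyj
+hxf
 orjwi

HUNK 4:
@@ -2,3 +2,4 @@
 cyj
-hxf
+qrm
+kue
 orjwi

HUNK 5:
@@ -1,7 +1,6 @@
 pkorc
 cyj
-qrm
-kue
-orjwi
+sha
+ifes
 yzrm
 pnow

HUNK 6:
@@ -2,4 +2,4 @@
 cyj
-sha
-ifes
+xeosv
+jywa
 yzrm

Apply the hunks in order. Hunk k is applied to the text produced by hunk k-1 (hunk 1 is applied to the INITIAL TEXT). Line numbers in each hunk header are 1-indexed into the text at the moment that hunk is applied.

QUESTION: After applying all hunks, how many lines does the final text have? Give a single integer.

Hunk 1: at line 3 remove [xdcws,eypqp] add [uvbba,yzeda,orjwi] -> 9 lines: pkorc xnewa mil gnnhg uvbba yzeda orjwi yzrm pnow
Hunk 2: at line 1 remove [xnewa,mil,gnnhg] add [soqlw] -> 7 lines: pkorc soqlw uvbba yzeda orjwi yzrm pnow
Hunk 3: at line 1 remove [soqlw,uvbba,yzeda] add [cyj,hxf] -> 6 lines: pkorc cyj hxf orjwi yzrm pnow
Hunk 4: at line 2 remove [hxf] add [qrm,kue] -> 7 lines: pkorc cyj qrm kue orjwi yzrm pnow
Hunk 5: at line 1 remove [qrm,kue,orjwi] add [sha,ifes] -> 6 lines: pkorc cyj sha ifes yzrm pnow
Hunk 6: at line 2 remove [sha,ifes] add [xeosv,jywa] -> 6 lines: pkorc cyj xeosv jywa yzrm pnow
Final line count: 6

Answer: 6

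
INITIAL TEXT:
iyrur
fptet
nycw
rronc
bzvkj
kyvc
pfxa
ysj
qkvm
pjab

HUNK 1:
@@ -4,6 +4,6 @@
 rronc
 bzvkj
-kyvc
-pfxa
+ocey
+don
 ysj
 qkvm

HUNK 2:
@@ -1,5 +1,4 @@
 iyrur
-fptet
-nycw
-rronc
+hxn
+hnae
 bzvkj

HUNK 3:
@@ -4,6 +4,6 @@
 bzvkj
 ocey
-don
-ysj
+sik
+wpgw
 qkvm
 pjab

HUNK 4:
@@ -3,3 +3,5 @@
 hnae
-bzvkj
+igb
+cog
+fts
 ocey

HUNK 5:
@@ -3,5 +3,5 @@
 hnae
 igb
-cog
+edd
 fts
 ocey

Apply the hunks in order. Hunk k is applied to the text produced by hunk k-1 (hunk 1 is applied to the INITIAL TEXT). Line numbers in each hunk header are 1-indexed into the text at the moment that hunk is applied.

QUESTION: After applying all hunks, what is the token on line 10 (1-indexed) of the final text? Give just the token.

Answer: qkvm

Derivation:
Hunk 1: at line 4 remove [kyvc,pfxa] add [ocey,don] -> 10 lines: iyrur fptet nycw rronc bzvkj ocey don ysj qkvm pjab
Hunk 2: at line 1 remove [fptet,nycw,rronc] add [hxn,hnae] -> 9 lines: iyrur hxn hnae bzvkj ocey don ysj qkvm pjab
Hunk 3: at line 4 remove [don,ysj] add [sik,wpgw] -> 9 lines: iyrur hxn hnae bzvkj ocey sik wpgw qkvm pjab
Hunk 4: at line 3 remove [bzvkj] add [igb,cog,fts] -> 11 lines: iyrur hxn hnae igb cog fts ocey sik wpgw qkvm pjab
Hunk 5: at line 3 remove [cog] add [edd] -> 11 lines: iyrur hxn hnae igb edd fts ocey sik wpgw qkvm pjab
Final line 10: qkvm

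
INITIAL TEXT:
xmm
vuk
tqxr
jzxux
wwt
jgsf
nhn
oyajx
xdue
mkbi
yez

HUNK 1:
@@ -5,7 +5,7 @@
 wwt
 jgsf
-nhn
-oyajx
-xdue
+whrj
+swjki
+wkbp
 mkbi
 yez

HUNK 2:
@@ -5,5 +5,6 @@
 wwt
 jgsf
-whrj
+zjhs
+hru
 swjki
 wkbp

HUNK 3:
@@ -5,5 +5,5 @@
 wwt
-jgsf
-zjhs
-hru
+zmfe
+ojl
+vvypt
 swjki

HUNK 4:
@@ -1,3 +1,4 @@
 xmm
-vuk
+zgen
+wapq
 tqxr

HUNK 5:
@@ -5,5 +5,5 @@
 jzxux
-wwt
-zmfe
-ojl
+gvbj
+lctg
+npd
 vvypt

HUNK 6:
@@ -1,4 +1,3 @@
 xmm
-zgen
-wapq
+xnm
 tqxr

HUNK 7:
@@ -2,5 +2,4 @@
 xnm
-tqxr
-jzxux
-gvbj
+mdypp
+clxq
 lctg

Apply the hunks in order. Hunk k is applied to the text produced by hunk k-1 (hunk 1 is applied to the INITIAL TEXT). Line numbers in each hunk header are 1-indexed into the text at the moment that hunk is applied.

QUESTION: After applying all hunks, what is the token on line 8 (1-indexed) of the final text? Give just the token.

Hunk 1: at line 5 remove [nhn,oyajx,xdue] add [whrj,swjki,wkbp] -> 11 lines: xmm vuk tqxr jzxux wwt jgsf whrj swjki wkbp mkbi yez
Hunk 2: at line 5 remove [whrj] add [zjhs,hru] -> 12 lines: xmm vuk tqxr jzxux wwt jgsf zjhs hru swjki wkbp mkbi yez
Hunk 3: at line 5 remove [jgsf,zjhs,hru] add [zmfe,ojl,vvypt] -> 12 lines: xmm vuk tqxr jzxux wwt zmfe ojl vvypt swjki wkbp mkbi yez
Hunk 4: at line 1 remove [vuk] add [zgen,wapq] -> 13 lines: xmm zgen wapq tqxr jzxux wwt zmfe ojl vvypt swjki wkbp mkbi yez
Hunk 5: at line 5 remove [wwt,zmfe,ojl] add [gvbj,lctg,npd] -> 13 lines: xmm zgen wapq tqxr jzxux gvbj lctg npd vvypt swjki wkbp mkbi yez
Hunk 6: at line 1 remove [zgen,wapq] add [xnm] -> 12 lines: xmm xnm tqxr jzxux gvbj lctg npd vvypt swjki wkbp mkbi yez
Hunk 7: at line 2 remove [tqxr,jzxux,gvbj] add [mdypp,clxq] -> 11 lines: xmm xnm mdypp clxq lctg npd vvypt swjki wkbp mkbi yez
Final line 8: swjki

Answer: swjki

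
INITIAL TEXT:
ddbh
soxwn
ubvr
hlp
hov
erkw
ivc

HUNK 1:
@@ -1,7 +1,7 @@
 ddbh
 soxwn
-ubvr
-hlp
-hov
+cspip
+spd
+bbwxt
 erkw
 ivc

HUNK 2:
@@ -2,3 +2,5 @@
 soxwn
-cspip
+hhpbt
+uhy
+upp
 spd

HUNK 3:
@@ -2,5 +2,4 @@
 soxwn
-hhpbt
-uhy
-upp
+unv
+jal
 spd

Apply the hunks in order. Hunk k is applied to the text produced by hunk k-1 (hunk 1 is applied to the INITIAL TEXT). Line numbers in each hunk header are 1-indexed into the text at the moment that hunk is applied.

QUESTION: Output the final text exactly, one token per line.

Answer: ddbh
soxwn
unv
jal
spd
bbwxt
erkw
ivc

Derivation:
Hunk 1: at line 1 remove [ubvr,hlp,hov] add [cspip,spd,bbwxt] -> 7 lines: ddbh soxwn cspip spd bbwxt erkw ivc
Hunk 2: at line 2 remove [cspip] add [hhpbt,uhy,upp] -> 9 lines: ddbh soxwn hhpbt uhy upp spd bbwxt erkw ivc
Hunk 3: at line 2 remove [hhpbt,uhy,upp] add [unv,jal] -> 8 lines: ddbh soxwn unv jal spd bbwxt erkw ivc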